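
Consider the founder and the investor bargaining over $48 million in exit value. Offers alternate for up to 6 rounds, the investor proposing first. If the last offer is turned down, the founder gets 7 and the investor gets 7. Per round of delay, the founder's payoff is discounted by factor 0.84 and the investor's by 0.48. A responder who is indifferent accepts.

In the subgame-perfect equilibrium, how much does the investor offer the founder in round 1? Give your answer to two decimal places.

By backward induction:
Round 6 (the founder proposes): the investor gets 7 if talks fail, so the founder offers 7 and keeps 41.
Round 5 (the investor proposes): the founder can get 41 next round, worth 0.84 × 41 = 34.44 now. The investor offers 34.44 and keeps 48 − 34.44 = 13.56.
Round 4 (the founder proposes): the investor can get 13.56 next round, worth 0.48 × 13.56 = 6.5088 now. The founder offers 6.5088 and keeps 48 − 6.5088 = 41.4912.
Round 3 (the investor proposes): the founder can get 41.4912 next round, worth 0.84 × 41.4912 = 34.852608 now; the investor offers that and keeps 13.147392.
Round 2 (the founder proposes): the investor can get 13.147392 next round, worth 0.48 × 13.147392 = 6.31074816 now, so the founder offers 6.31074816, keeping 41.68925184.
Round 1 (the investor proposes): the founder can get 41.68925184 next round, worth 0.84 × 41.68925184 = 35.0189715456 now, so the investor offers 35.0189715456, keeping 12.9810284544.

35.02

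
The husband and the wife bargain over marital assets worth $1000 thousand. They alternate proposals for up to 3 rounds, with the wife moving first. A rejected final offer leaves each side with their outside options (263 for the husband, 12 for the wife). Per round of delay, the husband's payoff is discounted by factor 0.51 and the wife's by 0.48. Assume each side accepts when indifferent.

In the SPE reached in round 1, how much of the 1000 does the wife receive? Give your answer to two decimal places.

Round 3 (the wife proposes): the husband gets 263 if talks fail, so the wife offers 263 and keeps 737.
Round 2 (the husband proposes): the wife can get 737 next round, worth 0.48 × 737 = 353.76 now; the husband offers that and keeps 646.24.
Round 1 (the wife proposes): the husband can get 646.24 next round, worth 0.51 × 646.24 = 329.5824 now. The wife offers 329.5824 and keeps 1000 − 329.5824 = 670.4176.

670.42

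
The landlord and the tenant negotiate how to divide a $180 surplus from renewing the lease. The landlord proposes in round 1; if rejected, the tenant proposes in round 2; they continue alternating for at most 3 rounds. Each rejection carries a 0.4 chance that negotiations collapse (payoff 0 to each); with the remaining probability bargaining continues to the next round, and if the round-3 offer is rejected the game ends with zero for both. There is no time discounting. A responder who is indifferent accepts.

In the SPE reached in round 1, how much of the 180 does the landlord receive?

136.8

Round 3 (the landlord proposes): the tenant will accept anything ≥ 0, so the landlord offers 0 and keeps 180.
Round 2 (the tenant proposes): rejecting gives the landlord an expected 0.6 × 180 = 108, so the tenant offers 108, keeping 72.
Round 1 (the landlord proposes): rejecting gives the tenant an expected 0.6 × 72 = 43.2; the landlord offers that and keeps 136.8.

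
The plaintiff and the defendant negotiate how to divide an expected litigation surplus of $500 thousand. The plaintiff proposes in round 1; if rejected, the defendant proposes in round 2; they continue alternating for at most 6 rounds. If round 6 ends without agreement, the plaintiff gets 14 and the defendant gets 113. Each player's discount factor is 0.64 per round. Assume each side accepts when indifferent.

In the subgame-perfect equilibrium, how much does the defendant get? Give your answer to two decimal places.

Round 6 (the defendant proposes): the plaintiff gets 14 if talks fail, so the defendant offers 14 and keeps 486.
Round 5 (the plaintiff proposes): the defendant can get 486 next round, worth 0.64 × 486 = 311.04 now; the plaintiff offers that and keeps 188.96.
Round 4 (the defendant proposes): the plaintiff can get 188.96 next round, worth 0.64 × 188.96 = 120.9344 now; the defendant offers that and keeps 379.0656.
Round 3 (the plaintiff proposes): the defendant can get 379.0656 next round, worth 0.64 × 379.0656 = 242.601984 now, so the plaintiff offers 242.601984, keeping 257.398016.
Round 2 (the defendant proposes): the plaintiff can get 257.398016 next round, worth 0.64 × 257.398016 = 164.73473024 now, so the defendant offers 164.73473024, keeping 335.26526976.
Round 1 (the plaintiff proposes): the defendant can get 335.26526976 next round, worth 0.64 × 335.26526976 = 214.5697726464 now; the plaintiff offers that and keeps 285.4302273536.

214.57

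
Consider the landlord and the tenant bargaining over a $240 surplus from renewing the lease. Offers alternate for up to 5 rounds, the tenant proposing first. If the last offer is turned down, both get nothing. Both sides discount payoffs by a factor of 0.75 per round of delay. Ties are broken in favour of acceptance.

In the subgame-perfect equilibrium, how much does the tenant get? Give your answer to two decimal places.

By backward induction:
Round 5 (the tenant proposes): rejection yields 0 for the landlord; the tenant offers 0 and keeps 240.
Round 4 (the landlord proposes): the tenant can get 240 next round, worth 0.75 × 240 = 180 now. The landlord offers 180 and keeps 240 − 180 = 60.
Round 3 (the tenant proposes): the landlord can get 60 next round, worth 0.75 × 60 = 45 now; the tenant offers that and keeps 195.
Round 2 (the landlord proposes): the tenant can get 195 next round, worth 0.75 × 195 = 146.25 now. The landlord offers 146.25 and keeps 240 − 146.25 = 93.75.
Round 1 (the tenant proposes): the landlord can get 93.75 next round, worth 0.75 × 93.75 = 70.3125 now; the tenant offers that and keeps 169.6875.

169.69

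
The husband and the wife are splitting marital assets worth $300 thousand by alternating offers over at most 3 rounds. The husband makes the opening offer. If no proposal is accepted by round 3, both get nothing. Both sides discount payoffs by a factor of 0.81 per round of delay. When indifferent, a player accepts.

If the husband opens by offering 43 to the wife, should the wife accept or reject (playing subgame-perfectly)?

Work out the wife's continuation value if the offer is rejected.
Round 3 (the husband proposes): rejection yields 0 for the wife; the husband offers 0 and keeps 300.
Round 2 (the wife proposes): the husband can get 300 next round, worth 0.81 × 300 = 243 now. The wife offers 243 and keeps 300 − 243 = 57.
So by rejecting in round 1, the wife gets 57 next round, worth 0.81 × 57 = 46.17 now.
Offer 43 < 46.17, so the wife rejects.

Reject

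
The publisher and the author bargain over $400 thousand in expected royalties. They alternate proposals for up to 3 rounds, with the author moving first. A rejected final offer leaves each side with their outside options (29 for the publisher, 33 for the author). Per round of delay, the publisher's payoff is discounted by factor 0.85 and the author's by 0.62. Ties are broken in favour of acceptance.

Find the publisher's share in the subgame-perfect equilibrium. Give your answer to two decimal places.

Round 3 (the author proposes): the publisher gets 29 if talks fail, so the author offers 29 and keeps 371.
Round 2 (the publisher proposes): the author can get 371 next round, worth 0.62 × 371 = 230.02 now, so the publisher offers 230.02, keeping 169.98.
Round 1 (the author proposes): the publisher can get 169.98 next round, worth 0.85 × 169.98 = 144.483 now, so the author offers 144.483, keeping 255.517.

144.48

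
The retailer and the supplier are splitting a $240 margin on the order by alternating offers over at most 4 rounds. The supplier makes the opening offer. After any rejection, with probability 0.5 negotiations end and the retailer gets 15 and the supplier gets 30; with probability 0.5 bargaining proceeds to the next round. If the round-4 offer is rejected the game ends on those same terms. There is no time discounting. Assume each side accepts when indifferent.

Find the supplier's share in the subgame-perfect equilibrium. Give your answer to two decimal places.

Round 4 (the retailer proposes): the supplier gets 30 if talks fail, so the retailer offers 30 and keeps 210.
Round 3 (the supplier proposes): rejecting gives the retailer an expected 0.5 × 210 + 0.5 × 15 = 112.5; the supplier offers that and keeps 127.5.
Round 2 (the retailer proposes): rejecting gives the supplier an expected 0.5 × 127.5 + 0.5 × 30 = 78.75; the retailer offers that and keeps 161.25.
Round 1 (the supplier proposes): rejecting gives the retailer an expected 0.5 × 161.25 + 0.5 × 15 = 88.125, so the supplier offers 88.125, keeping 151.875.

151.88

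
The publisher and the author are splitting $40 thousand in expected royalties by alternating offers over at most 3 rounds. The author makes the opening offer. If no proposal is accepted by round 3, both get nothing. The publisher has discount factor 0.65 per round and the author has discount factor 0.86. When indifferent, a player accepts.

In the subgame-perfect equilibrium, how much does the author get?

36.36

Round 3 (the author proposes): rejection yields 0 for the publisher; the author offers 0 and keeps 40.
Round 2 (the publisher proposes): the author can get 40 next round, worth 0.86 × 40 = 34.4 now, so the publisher offers 34.4, keeping 5.6.
Round 1 (the author proposes): the publisher can get 5.6 next round, worth 0.65 × 5.6 = 3.64 now; the author offers that and keeps 36.36.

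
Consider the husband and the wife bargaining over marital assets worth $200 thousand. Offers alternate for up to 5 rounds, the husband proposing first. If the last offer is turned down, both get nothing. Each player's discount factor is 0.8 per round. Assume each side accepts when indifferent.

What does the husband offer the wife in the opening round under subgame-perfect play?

52.48

Round 5 (the husband proposes): the wife will accept anything ≥ 0, so the husband offers 0 and keeps 200.
Round 4 (the wife proposes): the husband can get 200 next round, worth 0.8 × 200 = 160 now, so the wife offers 160, keeping 40.
Round 3 (the husband proposes): the wife can get 40 next round, worth 0.8 × 40 = 32 now. The husband offers 32 and keeps 200 − 32 = 168.
Round 2 (the wife proposes): the husband can get 168 next round, worth 0.8 × 168 = 134.4 now; the wife offers that and keeps 65.6.
Round 1 (the husband proposes): the wife can get 65.6 next round, worth 0.8 × 65.6 = 52.48 now, so the husband offers 52.48, keeping 147.52.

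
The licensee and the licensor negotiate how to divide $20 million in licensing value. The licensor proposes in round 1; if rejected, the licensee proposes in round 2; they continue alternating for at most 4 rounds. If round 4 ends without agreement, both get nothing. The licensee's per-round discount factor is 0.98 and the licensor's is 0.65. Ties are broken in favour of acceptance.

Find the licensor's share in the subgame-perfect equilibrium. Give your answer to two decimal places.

Round 4 (the licensee proposes): rejection yields 0 for the licensor; the licensee offers 0 and keeps 20.
Round 3 (the licensor proposes): the licensee can get 20 next round, worth 0.98 × 20 = 19.6 now, so the licensor offers 19.6, keeping 0.4.
Round 2 (the licensee proposes): the licensor can get 0.4 next round, worth 0.65 × 0.4 = 0.26 now; the licensee offers that and keeps 19.74.
Round 1 (the licensor proposes): the licensee can get 19.74 next round, worth 0.98 × 19.74 = 19.3452 now; the licensor offers that and keeps 0.6548.

0.65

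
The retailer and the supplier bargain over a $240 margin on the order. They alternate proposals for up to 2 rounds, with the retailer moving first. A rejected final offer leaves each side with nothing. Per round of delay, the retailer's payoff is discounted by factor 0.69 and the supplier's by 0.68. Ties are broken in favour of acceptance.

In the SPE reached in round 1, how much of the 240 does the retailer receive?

Round 2 (the supplier proposes): rejection yields 0 for the retailer; the supplier offers 0 and keeps 240.
Round 1 (the retailer proposes): the supplier can get 240 next round, worth 0.68 × 240 = 163.2 now; the retailer offers that and keeps 76.8.

76.8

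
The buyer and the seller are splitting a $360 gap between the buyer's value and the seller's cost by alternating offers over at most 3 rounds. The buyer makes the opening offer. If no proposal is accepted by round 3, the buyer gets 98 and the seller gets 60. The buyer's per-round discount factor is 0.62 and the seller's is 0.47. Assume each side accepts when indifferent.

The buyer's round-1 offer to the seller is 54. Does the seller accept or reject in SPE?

Reject

Round 3 (the buyer proposes): the seller gets 60 if talks fail, so the buyer offers 60 and keeps 300.
Round 2 (the seller proposes): the buyer can get 300 next round, worth 0.62 × 300 = 186 now. The seller offers 186 and keeps 360 − 186 = 174.
So by rejecting in round 1, the seller gets 174 next round, worth 0.47 × 174 = 81.78 now.
Offer 54 < 81.78, so the seller rejects.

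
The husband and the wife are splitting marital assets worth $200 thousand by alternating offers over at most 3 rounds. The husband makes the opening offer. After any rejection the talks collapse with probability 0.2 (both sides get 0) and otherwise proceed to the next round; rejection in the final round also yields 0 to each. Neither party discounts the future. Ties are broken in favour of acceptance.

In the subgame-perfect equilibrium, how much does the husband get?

168

Round 3 (the husband proposes): the wife will accept anything ≥ 0, so the husband offers 0 and keeps 200.
Round 2 (the wife proposes): rejecting gives the husband an expected 0.8 × 200 = 160; the wife offers that and keeps 40.
Round 1 (the husband proposes): rejecting gives the wife an expected 0.8 × 40 = 32; the husband offers that and keeps 168.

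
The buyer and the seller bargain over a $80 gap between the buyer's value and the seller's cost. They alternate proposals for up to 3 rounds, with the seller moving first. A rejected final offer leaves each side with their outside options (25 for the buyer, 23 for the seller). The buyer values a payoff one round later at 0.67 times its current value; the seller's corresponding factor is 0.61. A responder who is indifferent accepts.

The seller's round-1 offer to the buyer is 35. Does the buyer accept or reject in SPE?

Round 3 (the seller proposes): the buyer gets 25 if talks fail, so the seller offers 25 and keeps 55.
Round 2 (the buyer proposes): the seller can get 55 next round, worth 0.61 × 55 = 33.55 now, so the buyer offers 33.55, keeping 46.45.
So by rejecting in round 1, the buyer gets 46.45 next round, worth 0.67 × 46.45 = 31.1215 now.
Offer 35 ≥ 31.1215, so the buyer accepts.

Accept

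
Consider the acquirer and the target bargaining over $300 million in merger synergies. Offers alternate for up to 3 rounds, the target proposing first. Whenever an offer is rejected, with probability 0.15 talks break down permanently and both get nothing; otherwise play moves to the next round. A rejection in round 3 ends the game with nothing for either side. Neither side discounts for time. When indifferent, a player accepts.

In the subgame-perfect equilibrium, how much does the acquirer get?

Round 3 (the target proposes): the acquirer will accept anything ≥ 0, so the target offers 0 and keeps 300.
Round 2 (the acquirer proposes): rejecting gives the target an expected 0.85 × 300 = 255, so the acquirer offers 255, keeping 45.
Round 1 (the target proposes): rejecting gives the acquirer an expected 0.85 × 45 = 38.25, so the target offers 38.25, keeping 261.75.

38.25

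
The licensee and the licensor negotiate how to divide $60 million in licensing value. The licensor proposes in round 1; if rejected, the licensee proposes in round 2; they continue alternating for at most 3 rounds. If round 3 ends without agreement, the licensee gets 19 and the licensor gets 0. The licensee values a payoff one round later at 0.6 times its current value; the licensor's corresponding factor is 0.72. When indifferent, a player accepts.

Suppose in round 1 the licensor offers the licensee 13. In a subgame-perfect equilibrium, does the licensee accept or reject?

Round 3 (the licensor proposes): the licensee gets 19 if talks fail, so the licensor offers 19 and keeps 41.
Round 2 (the licensee proposes): the licensor can get 41 next round, worth 0.72 × 41 = 29.52 now; the licensee offers that and keeps 30.48.
So by rejecting in round 1, the licensee gets 30.48 next round, worth 0.6 × 30.48 = 18.288 now.
Offer 13 < 18.288, so the licensee rejects.

Reject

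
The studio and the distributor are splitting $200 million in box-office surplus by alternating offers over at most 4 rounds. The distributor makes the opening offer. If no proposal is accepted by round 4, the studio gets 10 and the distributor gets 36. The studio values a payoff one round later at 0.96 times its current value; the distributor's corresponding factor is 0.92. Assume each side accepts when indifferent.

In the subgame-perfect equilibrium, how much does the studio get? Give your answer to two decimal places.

154.41

Solve by backward induction from round 4.
Round 4 (the studio proposes): the distributor gets 36 if talks fail, so the studio offers 36 and keeps 164.
Round 3 (the distributor proposes): the studio can get 164 next round, worth 0.96 × 164 = 157.44 now, so the distributor offers 157.44, keeping 42.56.
Round 2 (the studio proposes): the distributor can get 42.56 next round, worth 0.92 × 42.56 = 39.1552 now. The studio offers 39.1552 and keeps 200 − 39.1552 = 160.8448.
Round 1 (the distributor proposes): the studio can get 160.8448 next round, worth 0.96 × 160.8448 = 154.411008 now; the distributor offers that and keeps 45.588992.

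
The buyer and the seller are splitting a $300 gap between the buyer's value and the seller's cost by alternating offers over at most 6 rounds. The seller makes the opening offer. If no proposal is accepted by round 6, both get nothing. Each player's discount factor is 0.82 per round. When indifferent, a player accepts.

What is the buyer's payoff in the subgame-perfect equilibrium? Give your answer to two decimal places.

Round 6 (the buyer proposes): rejection yields 0 for the seller; the buyer offers 0 and keeps 300.
Round 5 (the seller proposes): the buyer can get 300 next round, worth 0.82 × 300 = 246 now. The seller offers 246 and keeps 300 − 246 = 54.
Round 4 (the buyer proposes): the seller can get 54 next round, worth 0.82 × 54 = 44.28 now; the buyer offers that and keeps 255.72.
Round 3 (the seller proposes): the buyer can get 255.72 next round, worth 0.82 × 255.72 = 209.6904 now; the seller offers that and keeps 90.3096.
Round 2 (the buyer proposes): the seller can get 90.3096 next round, worth 0.82 × 90.3096 = 74.053872 now; the buyer offers that and keeps 225.946128.
Round 1 (the seller proposes): the buyer can get 225.946128 next round, worth 0.82 × 225.946128 = 185.27582496 now. The seller offers 185.27582496 and keeps 300 − 185.27582496 = 114.72417504.

185.28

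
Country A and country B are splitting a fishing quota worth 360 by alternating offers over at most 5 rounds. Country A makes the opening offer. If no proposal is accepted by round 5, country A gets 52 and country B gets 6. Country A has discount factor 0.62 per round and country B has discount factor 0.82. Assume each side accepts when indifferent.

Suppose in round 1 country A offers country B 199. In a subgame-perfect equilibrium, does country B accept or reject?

Round 5 (country A proposes): country B gets 6 if talks fail, so country A offers 6 and keeps 354.
Round 4 (country B proposes): country A can get 354 next round, worth 0.62 × 354 = 219.48 now. Country B offers 219.48 and keeps 360 − 219.48 = 140.52.
Round 3 (country A proposes): country B can get 140.52 next round, worth 0.82 × 140.52 = 115.2264 now. Country A offers 115.2264 and keeps 360 − 115.2264 = 244.7736.
Round 2 (country B proposes): country A can get 244.7736 next round, worth 0.62 × 244.7736 = 151.759632 now; country B offers that and keeps 208.240368.
So by rejecting in round 1, country B gets 208.240368 next round, worth 0.82 × 208.240368 = 170.75710176 now.
Offer 199 ≥ 170.75710176, so country B accepts.

Accept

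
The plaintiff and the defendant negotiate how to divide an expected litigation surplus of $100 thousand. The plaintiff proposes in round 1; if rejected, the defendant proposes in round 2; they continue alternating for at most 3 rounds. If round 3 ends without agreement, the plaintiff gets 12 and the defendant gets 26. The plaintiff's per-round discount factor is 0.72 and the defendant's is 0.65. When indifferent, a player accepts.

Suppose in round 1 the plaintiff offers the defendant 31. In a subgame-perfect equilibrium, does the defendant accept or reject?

Accept

Work out the defendant's continuation value if the offer is rejected.
Round 3 (the plaintiff proposes): the defendant gets 26 if talks fail, so the plaintiff offers 26 and keeps 74.
Round 2 (the defendant proposes): the plaintiff can get 74 next round, worth 0.72 × 74 = 53.28 now, so the defendant offers 53.28, keeping 46.72.
So by rejecting in round 1, the defendant gets 46.72 next round, worth 0.65 × 46.72 = 30.368 now.
Offer 31 ≥ 30.368, so the defendant accepts.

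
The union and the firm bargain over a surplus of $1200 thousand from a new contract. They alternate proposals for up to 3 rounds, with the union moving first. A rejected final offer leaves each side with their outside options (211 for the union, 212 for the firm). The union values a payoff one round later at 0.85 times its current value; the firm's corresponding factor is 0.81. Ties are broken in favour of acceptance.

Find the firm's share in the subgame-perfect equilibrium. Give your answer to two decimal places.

291.76

Solve by backward induction from round 3.
Round 3 (the union proposes): the firm gets 212 if talks fail, so the union offers 212 and keeps 988.
Round 2 (the firm proposes): the union can get 988 next round, worth 0.85 × 988 = 839.8 now; the firm offers that and keeps 360.2.
Round 1 (the union proposes): the firm can get 360.2 next round, worth 0.81 × 360.2 = 291.762 now. The union offers 291.762 and keeps 1200 − 291.762 = 908.238.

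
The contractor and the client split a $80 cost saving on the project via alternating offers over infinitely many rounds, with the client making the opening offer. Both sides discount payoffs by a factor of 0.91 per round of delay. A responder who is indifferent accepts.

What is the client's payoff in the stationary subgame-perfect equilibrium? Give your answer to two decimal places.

Let x be the client's share when the client proposes and y be the contractor's share when the contractor proposes.
The contractor accepts iff offered ≥ 0.91·y, so x = 80 − 0.91y. Symmetrically y = 80 − 0.91x.
Substituting: x = 80 − 0.91(80 − 0.91x), giving x(1 − 0.91·0.91) = 80(1 − 0.91).
So x = 80 × 0.09 / 0.1719 ≈ 41.8848, and the contractor receives 80 − x ≈ 38.1152.

41.88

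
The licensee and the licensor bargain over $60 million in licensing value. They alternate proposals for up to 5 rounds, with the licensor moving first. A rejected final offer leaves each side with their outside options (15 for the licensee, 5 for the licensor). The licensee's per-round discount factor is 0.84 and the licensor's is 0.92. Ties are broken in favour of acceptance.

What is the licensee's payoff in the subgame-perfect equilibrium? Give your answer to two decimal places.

16.11

Round 5 (the licensor proposes): the licensee gets 15 if talks fail, so the licensor offers 15 and keeps 45.
Round 4 (the licensee proposes): the licensor can get 45 next round, worth 0.92 × 45 = 41.4 now; the licensee offers that and keeps 18.6.
Round 3 (the licensor proposes): the licensee can get 18.6 next round, worth 0.84 × 18.6 = 15.624 now, so the licensor offers 15.624, keeping 44.376.
Round 2 (the licensee proposes): the licensor can get 44.376 next round, worth 0.92 × 44.376 = 40.82592 now. The licensee offers 40.82592 and keeps 60 − 40.82592 = 19.17408.
Round 1 (the licensor proposes): the licensee can get 19.17408 next round, worth 0.84 × 19.17408 = 16.1062272 now, so the licensor offers 16.1062272, keeping 43.8937728.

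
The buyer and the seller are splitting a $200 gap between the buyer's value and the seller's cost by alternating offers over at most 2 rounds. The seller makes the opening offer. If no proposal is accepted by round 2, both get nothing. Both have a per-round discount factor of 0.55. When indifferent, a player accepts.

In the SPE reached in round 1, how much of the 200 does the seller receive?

Work backward from the last round.
Round 2 (the buyer proposes): rejection yields 0 for the seller; the buyer offers 0 and keeps 200.
Round 1 (the seller proposes): the buyer can get 200 next round, worth 0.55 × 200 = 110 now. The seller offers 110 and keeps 200 − 110 = 90.

90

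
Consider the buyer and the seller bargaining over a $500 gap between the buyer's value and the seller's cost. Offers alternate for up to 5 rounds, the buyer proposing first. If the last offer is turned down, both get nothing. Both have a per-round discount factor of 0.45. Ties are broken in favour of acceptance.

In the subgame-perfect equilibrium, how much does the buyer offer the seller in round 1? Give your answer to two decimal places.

Round 5 (the buyer proposes): the seller will accept anything ≥ 0, so the buyer offers 0 and keeps 500.
Round 4 (the seller proposes): the buyer can get 500 next round, worth 0.45 × 500 = 225 now; the seller offers that and keeps 275.
Round 3 (the buyer proposes): the seller can get 275 next round, worth 0.45 × 275 = 123.75 now. The buyer offers 123.75 and keeps 500 − 123.75 = 376.25.
Round 2 (the seller proposes): the buyer can get 376.25 next round, worth 0.45 × 376.25 = 169.3125 now, so the seller offers 169.3125, keeping 330.6875.
Round 1 (the buyer proposes): the seller can get 330.6875 next round, worth 0.45 × 330.6875 = 148.809375 now. The buyer offers 148.809375 and keeps 500 − 148.809375 = 351.190625.

148.81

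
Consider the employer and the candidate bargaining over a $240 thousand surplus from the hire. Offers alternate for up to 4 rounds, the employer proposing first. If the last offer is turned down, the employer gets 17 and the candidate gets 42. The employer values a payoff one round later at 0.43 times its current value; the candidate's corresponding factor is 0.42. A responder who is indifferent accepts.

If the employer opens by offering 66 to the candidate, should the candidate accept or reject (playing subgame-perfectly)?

Reject

Round 4 (the candidate proposes): the employer gets 17 if talks fail, so the candidate offers 17 and keeps 223.
Round 3 (the employer proposes): the candidate can get 223 next round, worth 0.42 × 223 = 93.66 now; the employer offers that and keeps 146.34.
Round 2 (the candidate proposes): the employer can get 146.34 next round, worth 0.43 × 146.34 = 62.9262 now; the candidate offers that and keeps 177.0738.
So by rejecting in round 1, the candidate gets 177.0738 next round, worth 0.42 × 177.0738 = 74.370996 now.
Offer 66 < 74.370996, so the candidate rejects.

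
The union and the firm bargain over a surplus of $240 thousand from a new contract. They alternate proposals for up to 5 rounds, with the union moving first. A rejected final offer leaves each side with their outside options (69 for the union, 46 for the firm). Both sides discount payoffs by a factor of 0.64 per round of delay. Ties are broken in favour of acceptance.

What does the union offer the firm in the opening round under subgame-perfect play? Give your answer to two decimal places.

Round 5 (the union proposes): the firm gets 46 if talks fail, so the union offers 46 and keeps 194.
Round 4 (the firm proposes): the union can get 194 next round, worth 0.64 × 194 = 124.16 now; the firm offers that and keeps 115.84.
Round 3 (the union proposes): the firm can get 115.84 next round, worth 0.64 × 115.84 = 74.1376 now, so the union offers 74.1376, keeping 165.8624.
Round 2 (the firm proposes): the union can get 165.8624 next round, worth 0.64 × 165.8624 = 106.151936 now; the firm offers that and keeps 133.848064.
Round 1 (the union proposes): the firm can get 133.848064 next round, worth 0.64 × 133.848064 = 85.66276096 now; the union offers that and keeps 154.33723904.

85.66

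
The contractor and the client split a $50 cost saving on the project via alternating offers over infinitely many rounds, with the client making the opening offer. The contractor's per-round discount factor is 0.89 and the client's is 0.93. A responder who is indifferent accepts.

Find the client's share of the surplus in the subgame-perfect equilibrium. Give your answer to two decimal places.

Let x be the client's share when the client proposes and y be the contractor's share when the contractor proposes.
The contractor accepts iff offered ≥ 0.89·y, so x = 50 − 0.89y. Symmetrically y = 50 − 0.93x.
Substituting: x = 50 − 0.89(50 − 0.93x), giving x(1 − 0.93·0.89) = 50(1 − 0.89).
So x = 50 × 0.11 / 0.1723 ≈ 31.9211, and the contractor receives 50 − x ≈ 18.0789.

31.92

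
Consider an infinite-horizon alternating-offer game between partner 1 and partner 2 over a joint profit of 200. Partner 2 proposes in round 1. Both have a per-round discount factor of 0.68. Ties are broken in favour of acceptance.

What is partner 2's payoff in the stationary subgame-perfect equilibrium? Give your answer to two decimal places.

When partner 2 proposes, partner 1 accepts any offer worth at least 0.68 times what partner 1 would get by proposing next round; and vice versa.
This gives x = 200 − 0.68y and y = 200 − 0.68x, where x and y are each side's share when it proposes.
Hence (1 − 0.68·0.68)x = 200(1 − 0.68), i.e. 0.5376·x = 64.
x ≈ 119.0476; partner 1's share is 200 − x ≈ 80.9524.

119.05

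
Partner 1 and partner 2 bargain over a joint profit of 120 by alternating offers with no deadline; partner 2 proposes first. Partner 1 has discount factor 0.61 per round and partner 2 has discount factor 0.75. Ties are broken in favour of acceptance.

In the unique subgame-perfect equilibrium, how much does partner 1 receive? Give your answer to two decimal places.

33.73

Let x be partner 2's share when partner 2 proposes and y be partner 1's share when partner 1 proposes.
Partner 1 accepts iff offered ≥ 0.61·y, so x = 120 − 0.61y. Symmetrically y = 120 − 0.75x.
Substituting: x = 120 − 0.61(120 − 0.75x), giving x(1 − 0.75·0.61) = 120(1 − 0.61).
So x = 120 × 0.39 / 0.5425 ≈ 86.2673, and partner 1 receives 120 − x ≈ 33.7327.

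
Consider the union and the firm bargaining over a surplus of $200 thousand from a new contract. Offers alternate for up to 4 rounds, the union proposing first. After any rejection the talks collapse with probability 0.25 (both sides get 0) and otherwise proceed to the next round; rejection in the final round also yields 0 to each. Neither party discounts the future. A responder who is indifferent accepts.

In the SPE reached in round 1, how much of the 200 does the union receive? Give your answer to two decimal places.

78.13

By backward induction:
Round 4 (the firm proposes): the union will accept anything ≥ 0, so the firm offers 0 and keeps 200.
Round 3 (the union proposes): rejecting gives the firm an expected 0.75 × 200 = 150; the union offers that and keeps 50.
Round 2 (the firm proposes): rejecting gives the union an expected 0.75 × 50 = 37.5; the firm offers that and keeps 162.5.
Round 1 (the union proposes): rejecting gives the firm an expected 0.75 × 162.5 = 121.875; the union offers that and keeps 78.125.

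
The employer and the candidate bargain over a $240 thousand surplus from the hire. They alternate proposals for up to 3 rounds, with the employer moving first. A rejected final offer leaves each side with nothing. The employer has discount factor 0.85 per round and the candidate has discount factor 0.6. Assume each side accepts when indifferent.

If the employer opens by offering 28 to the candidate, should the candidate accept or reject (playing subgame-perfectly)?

Accept

Round 3 (the employer proposes): the candidate will accept anything ≥ 0, so the employer offers 0 and keeps 240.
Round 2 (the candidate proposes): the employer can get 240 next round, worth 0.85 × 240 = 204 now. The candidate offers 204 and keeps 240 − 204 = 36.
So by rejecting in round 1, the candidate gets 36 next round, worth 0.6 × 36 = 21.6 now.
Offer 28 ≥ 21.6, so the candidate accepts.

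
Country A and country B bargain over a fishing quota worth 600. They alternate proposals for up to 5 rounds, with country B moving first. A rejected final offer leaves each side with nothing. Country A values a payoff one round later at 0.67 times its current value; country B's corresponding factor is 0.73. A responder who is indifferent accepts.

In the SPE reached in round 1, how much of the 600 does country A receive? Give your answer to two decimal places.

Work backward from the last round.
Round 5 (country B proposes): country A will accept anything ≥ 0, so country B offers 0 and keeps 600.
Round 4 (country A proposes): country B can get 600 next round, worth 0.73 × 600 = 438 now. Country A offers 438 and keeps 600 − 438 = 162.
Round 3 (country B proposes): country A can get 162 next round, worth 0.67 × 162 = 108.54 now; country B offers that and keeps 491.46.
Round 2 (country A proposes): country B can get 491.46 next round, worth 0.73 × 491.46 = 358.7658 now, so country A offers 358.7658, keeping 241.2342.
Round 1 (country B proposes): country A can get 241.2342 next round, worth 0.67 × 241.2342 = 161.626914 now; country B offers that and keeps 438.373086.

161.63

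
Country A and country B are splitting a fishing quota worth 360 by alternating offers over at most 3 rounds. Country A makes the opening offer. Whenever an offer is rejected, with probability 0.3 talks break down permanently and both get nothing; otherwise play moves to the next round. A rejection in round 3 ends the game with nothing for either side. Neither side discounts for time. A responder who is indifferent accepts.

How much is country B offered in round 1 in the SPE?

75.6

By backward induction:
Round 3 (country A proposes): country B will accept anything ≥ 0, so country A offers 0 and keeps 360.
Round 2 (country B proposes): rejecting gives country A an expected 0.7 × 360 = 252; country B offers that and keeps 108.
Round 1 (country A proposes): rejecting gives country B an expected 0.7 × 108 = 75.6; country A offers that and keeps 284.4.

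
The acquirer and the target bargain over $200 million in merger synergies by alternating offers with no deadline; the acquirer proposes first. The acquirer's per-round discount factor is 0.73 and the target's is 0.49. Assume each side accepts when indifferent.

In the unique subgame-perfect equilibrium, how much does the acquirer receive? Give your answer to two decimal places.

158.80

When the acquirer proposes, the target accepts any offer worth at least 0.49 times what the target would get by proposing next round; and vice versa.
This gives x = 200 − 0.49y and y = 200 − 0.73x, where x and y are each side's share when it proposes.
Hence (1 − 0.49·0.73)x = 200(1 − 0.49), i.e. 0.6423·x = 102.
x ≈ 158.8043; the target's share is 200 − x ≈ 41.1957.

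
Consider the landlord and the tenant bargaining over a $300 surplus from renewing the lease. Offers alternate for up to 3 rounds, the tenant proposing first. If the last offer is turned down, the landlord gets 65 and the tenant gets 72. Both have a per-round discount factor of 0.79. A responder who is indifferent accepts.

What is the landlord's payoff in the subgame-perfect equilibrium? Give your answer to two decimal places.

Round 3 (the tenant proposes): the landlord gets 65 if talks fail, so the tenant offers 65 and keeps 235.
Round 2 (the landlord proposes): the tenant can get 235 next round, worth 0.79 × 235 = 185.65 now. The landlord offers 185.65 and keeps 300 − 185.65 = 114.35.
Round 1 (the tenant proposes): the landlord can get 114.35 next round, worth 0.79 × 114.35 = 90.3365 now; the tenant offers that and keeps 209.6635.

90.34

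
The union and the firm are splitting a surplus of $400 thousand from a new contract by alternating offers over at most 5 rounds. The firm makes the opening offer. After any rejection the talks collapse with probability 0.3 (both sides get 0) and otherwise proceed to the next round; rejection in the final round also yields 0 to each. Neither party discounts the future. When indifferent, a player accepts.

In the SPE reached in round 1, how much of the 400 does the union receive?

Round 5 (the firm proposes): rejection yields 0 for the union; the firm offers 0 and keeps 400.
Round 4 (the union proposes): rejecting gives the firm an expected 0.7 × 400 = 280; the union offers that and keeps 120.
Round 3 (the firm proposes): rejecting gives the union an expected 0.7 × 120 = 84, so the firm offers 84, keeping 316.
Round 2 (the union proposes): rejecting gives the firm an expected 0.7 × 316 = 221.2. The union offers 221.2 and keeps 400 − 221.2 = 178.8.
Round 1 (the firm proposes): rejecting gives the union an expected 0.7 × 178.8 = 125.16, so the firm offers 125.16, keeping 274.84.

125.16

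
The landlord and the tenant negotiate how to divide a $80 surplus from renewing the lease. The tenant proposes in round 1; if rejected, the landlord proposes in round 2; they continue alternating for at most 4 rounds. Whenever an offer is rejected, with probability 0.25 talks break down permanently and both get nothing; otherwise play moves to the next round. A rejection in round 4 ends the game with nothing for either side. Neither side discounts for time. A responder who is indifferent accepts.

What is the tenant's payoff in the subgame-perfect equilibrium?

Round 4 (the landlord proposes): rejection yields 0 for the tenant; the landlord offers 0 and keeps 80.
Round 3 (the tenant proposes): rejecting gives the landlord an expected 0.75 × 80 = 60. The tenant offers 60 and keeps 80 − 60 = 20.
Round 2 (the landlord proposes): rejecting gives the tenant an expected 0.75 × 20 = 15, so the landlord offers 15, keeping 65.
Round 1 (the tenant proposes): rejecting gives the landlord an expected 0.75 × 65 = 48.75. The tenant offers 48.75 and keeps 80 − 48.75 = 31.25.

31.25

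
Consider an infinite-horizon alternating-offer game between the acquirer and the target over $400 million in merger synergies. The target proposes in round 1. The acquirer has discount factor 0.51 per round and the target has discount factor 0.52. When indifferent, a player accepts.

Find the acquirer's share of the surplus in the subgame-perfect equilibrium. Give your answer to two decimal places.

When the target proposes, the acquirer accepts any offer worth at least 0.51 times what the acquirer would get by proposing next round; and vice versa.
This gives x = 400 − 0.51y and y = 400 − 0.52x, where x and y are each side's share when it proposes.
Hence (1 − 0.51·0.52)x = 400(1 − 0.51), i.e. 0.7348·x = 196.
x ≈ 266.7392; the acquirer's share is 400 − x ≈ 133.2608.

133.26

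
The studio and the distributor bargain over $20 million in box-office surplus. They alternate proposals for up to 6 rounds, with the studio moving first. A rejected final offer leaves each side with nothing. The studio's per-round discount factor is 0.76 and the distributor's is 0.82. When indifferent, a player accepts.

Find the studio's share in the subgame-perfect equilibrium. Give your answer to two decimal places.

Round 6 (the distributor proposes): the studio will accept anything ≥ 0, so the distributor offers 0 and keeps 20.
Round 5 (the studio proposes): the distributor can get 20 next round, worth 0.82 × 20 = 16.4 now. The studio offers 16.4 and keeps 20 − 16.4 = 3.6.
Round 4 (the distributor proposes): the studio can get 3.6 next round, worth 0.76 × 3.6 = 2.736 now, so the distributor offers 2.736, keeping 17.264.
Round 3 (the studio proposes): the distributor can get 17.264 next round, worth 0.82 × 17.264 = 14.15648 now, so the studio offers 14.15648, keeping 5.84352.
Round 2 (the distributor proposes): the studio can get 5.84352 next round, worth 0.76 × 5.84352 = 4.4410752 now, so the distributor offers 4.4410752, keeping 15.5589248.
Round 1 (the studio proposes): the distributor can get 15.5589248 next round, worth 0.82 × 15.5589248 = 12.758318336 now. The studio offers 12.758318336 and keeps 20 − 12.758318336 = 7.241681664.

7.24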